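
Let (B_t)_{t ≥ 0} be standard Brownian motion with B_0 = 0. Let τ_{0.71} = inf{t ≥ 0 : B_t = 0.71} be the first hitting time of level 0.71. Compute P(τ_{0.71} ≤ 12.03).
P(τ_{0.71} ≤ 12.03) = 2(1 − Φ(0.71/√12.03)) = 2(1 − Φ(0.2047)) ≈ 0.8378

By the reflection principle for standard BM, P(τ_b ≤ t) = 2 · P(B_t ≥ b). Since B_t ~ N(0, t), P(B_t ≥ 0.71) = 1 − Φ(0.71/√t) = 1 − Φ(0.71/√12.03) = 1 − Φ(0.2047) ≈ 0.41890. Doubling: P(τ_{0.71} ≤ 12.03) ≈ 2 · 0.41890 = 0.83780 ≈ 0.8378.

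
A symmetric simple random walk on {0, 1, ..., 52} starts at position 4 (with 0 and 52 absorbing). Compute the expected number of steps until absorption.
E[τ | X_0 = 4] = 192

Let v_k = E[τ | X_0 = k]. Boundary: v_0 = v_52 = 0. Recurrence: v_k = 1 + (v_{k-1} + v_{k+1})/2 for 1 ≤ k ≤ 51. The particular solution to v_k − (v_{k-1} + v_{k+1})/2 = 1 is v_k = −k^2. Adding homogeneous solution A + B k and matching boundaries gives v_k = k (52 − k). Substituting k = 4: v_4 = 4 · 48 = 192.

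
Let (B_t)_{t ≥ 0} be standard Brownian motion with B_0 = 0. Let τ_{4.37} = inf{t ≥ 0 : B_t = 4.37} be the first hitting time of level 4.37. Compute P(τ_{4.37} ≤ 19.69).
P(τ_{4.37} ≤ 19.69) = 2(1 − Φ(4.37/√19.69)) = 2(1 − Φ(0.9848)) ≈ 0.3247

By the reflection principle for standard BM, P(τ_b ≤ t) = 2 · P(B_t ≥ b). Since B_t ~ N(0, t), P(B_t ≥ 4.37) = 1 − Φ(4.37/√t) = 1 − Φ(4.37/√19.69) = 1 − Φ(0.9848) ≈ 0.16236. Doubling: P(τ_{4.37} ≤ 19.69) ≈ 2 · 0.16236 = 0.32472 ≈ 0.3247.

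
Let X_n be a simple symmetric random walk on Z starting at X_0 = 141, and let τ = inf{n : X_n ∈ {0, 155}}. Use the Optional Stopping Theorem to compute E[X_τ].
E[X_τ] = 141

X_n is a martingale and τ is a bounded-mean stopping time (indeed τ is finite a.s. with bounded expectation since the walk is in a bounded region). By the OST, E[X_τ] = E[X_0] = 141. Equivalently: E[X_τ] = 155 · P(hit 155 first) + 0 · P(hit 0 first) = 155 · (141/155) = 141.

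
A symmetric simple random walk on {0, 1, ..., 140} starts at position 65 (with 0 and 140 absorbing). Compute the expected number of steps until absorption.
E[τ | X_0 = 65] = 4875

Let v_k = E[τ | X_0 = k]. Boundary: v_0 = v_140 = 0. Recurrence: v_k = 1 + (v_{k-1} + v_{k+1})/2 for 1 ≤ k ≤ 139. The particular solution to v_k − (v_{k-1} + v_{k+1})/2 = 1 is v_k = −k^2. Adding homogeneous solution A + B k and matching boundaries gives v_k = k (140 − k). Substituting k = 65: v_65 = 65 · 75 = 4875.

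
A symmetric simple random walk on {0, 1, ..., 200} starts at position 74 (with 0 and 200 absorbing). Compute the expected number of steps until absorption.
E[τ | X_0 = 74] = 9324

Let v_k = E[τ | X_0 = k]. Boundary: v_0 = v_200 = 0. Recurrence: v_k = 1 + (v_{k-1} + v_{k+1})/2 for 1 ≤ k ≤ 199. The particular solution to v_k − (v_{k-1} + v_{k+1})/2 = 1 is v_k = −k^2. Adding homogeneous solution A + B k and matching boundaries gives v_k = k (200 − k). Substituting k = 74: v_74 = 74 · 126 = 9324.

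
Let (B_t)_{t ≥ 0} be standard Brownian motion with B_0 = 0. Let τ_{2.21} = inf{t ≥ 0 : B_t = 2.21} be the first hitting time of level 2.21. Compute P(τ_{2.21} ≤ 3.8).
P(τ_{2.21} ≤ 3.8) = 2(1 − Φ(2.21/√3.8)) = 2(1 − Φ(1.1337)) ≈ 0.2569

By the reflection principle for standard BM, P(τ_b ≤ t) = 2 · P(B_t ≥ b). Since B_t ~ N(0, t), P(B_t ≥ 2.21) = 1 − Φ(2.21/√t) = 1 − Φ(2.21/√3.8) = 1 − Φ(1.1337) ≈ 0.12846. Doubling: P(τ_{2.21} ≤ 3.8) ≈ 2 · 0.12846 = 0.25692 ≈ 0.2569.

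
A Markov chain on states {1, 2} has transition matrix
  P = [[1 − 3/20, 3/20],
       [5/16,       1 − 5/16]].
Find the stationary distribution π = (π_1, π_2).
π_1 = 25/37, π_2 = 12/37

Solve πP = π with π_1 + π_2 = 1. From πP = π: π_1 · (1 − 3/20) + π_2 · 5/16 = π_1 ⇒ π_2 · 5/16 = π_1 · 3/20 ⇒ π_2/π_1 = (3/20)/(5/16) = 12/25. Together with π_1 + π_2 = 1:
  π_1 = (5/16)/(3/20 + 5/16) = (5/16)/(37/80) = 25/37,
  π_2 = (3/20)/(3/20 + 5/16) = (3/20)/(37/80) = 12/37.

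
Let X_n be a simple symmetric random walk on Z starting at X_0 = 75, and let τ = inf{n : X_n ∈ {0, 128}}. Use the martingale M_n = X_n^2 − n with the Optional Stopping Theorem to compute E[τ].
E[τ] = 3975

M_n = X_n^2 − n is a martingale (since E[X_{n+1}^2 | F_n] = X_n^2 + 1). By OST (τ has finite mean in a bounded region), E[M_τ] = E[M_0] = X_0^2 − 0 = 75^2 = 5625. Also E[M_τ] = E[X_τ^2] − E[τ]. The walk exits at 0 or 128, with P(hit 128 first) = 75/128, so E[X_τ^2] = 128^2 · 75/128 + 0 = 9600. Thus E[τ] = E[X_τ^2] − E[M_τ] = 9600 − 5625 = 3975 = 75(128 − 75) = 3975.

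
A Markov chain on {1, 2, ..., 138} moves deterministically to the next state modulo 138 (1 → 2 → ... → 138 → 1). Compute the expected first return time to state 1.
E[T_1 | X_0 = 1] = 138

The chain cycles deterministically, so starting at state 1 it returns in exactly 138 steps. Equivalently, the stationary distribution is uniform π_j = 1/138 for every state j, so by Kac's formula E[T_1] = 1/π_1 = 138.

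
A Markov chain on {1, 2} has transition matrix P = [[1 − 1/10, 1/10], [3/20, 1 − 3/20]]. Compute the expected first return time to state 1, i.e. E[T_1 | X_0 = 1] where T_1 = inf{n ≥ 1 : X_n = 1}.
E[T_1 | X_0 = 1] = 1/π_1 = 5/3

For an irreducible recurrent Markov chain with stationary distribution π, E[T_i | X_0 = i] = 1/π_i (Kac's formula). Here π_1 = (3/20)/(1/10 + 3/20) = (3/20)/(1/4) = 3/5, so E[T_1 | X_0 = 1] = 1/π_1 = (1/10 + 3/20)/(3/20) = (1/4)/(3/20) = 5/3.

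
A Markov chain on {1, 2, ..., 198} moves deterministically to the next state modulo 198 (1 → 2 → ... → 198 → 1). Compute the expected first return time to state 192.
E[T_192 | X_0 = 192] = 198

The chain cycles deterministically, so starting at state 192 it returns in exactly 198 steps. Equivalently, the stationary distribution is uniform π_j = 1/198 for every state j, so by Kac's formula E[T_192] = 1/π_192 = 198.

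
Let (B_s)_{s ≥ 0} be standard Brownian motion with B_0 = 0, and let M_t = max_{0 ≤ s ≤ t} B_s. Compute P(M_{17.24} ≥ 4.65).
P(M_{17.24} ≥ 4.65) = 2·P(B_{17.24} ≥ 4.65) = 2(1 − Φ(4.65/√17.24)) ≈ 0.2628

By the reflection principle for Brownian motion, P(M_t ≥ a) = 2 · P(B_t ≥ a) for a ≥ 0. Since B_t ~ N(0, t), P(B_t ≥ 4.65) = 1 − Φ(4.65/√t) = 1 − Φ(4.65/√17.24) = 1 − Φ(1.1199). So
  P(M_{17.24} ≥ 4.65) = 2(1 − Φ(1.1199)) ≈ 0.2628.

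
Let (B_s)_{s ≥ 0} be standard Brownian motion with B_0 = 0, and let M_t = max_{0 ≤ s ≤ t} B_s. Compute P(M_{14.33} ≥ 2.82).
P(M_{14.33} ≥ 2.82) = 2·P(B_{14.33} ≥ 2.82) = 2(1 − Φ(2.82/√14.33)) ≈ 0.4563

By the reflection principle for Brownian motion, P(M_t ≥ a) = 2 · P(B_t ≥ a) for a ≥ 0. Since B_t ~ N(0, t), P(B_t ≥ 2.82) = 1 − Φ(2.82/√t) = 1 − Φ(2.82/√14.33) = 1 − Φ(0.7449). So
  P(M_{14.33} ≥ 2.82) = 2(1 − Φ(0.7449)) ≈ 0.4563.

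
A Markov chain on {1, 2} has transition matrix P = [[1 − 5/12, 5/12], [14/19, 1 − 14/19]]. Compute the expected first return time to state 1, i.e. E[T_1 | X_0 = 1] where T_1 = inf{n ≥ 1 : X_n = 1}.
E[T_1 | X_0 = 1] = 1/π_1 = 263/168

For an irreducible recurrent Markov chain with stationary distribution π, E[T_i | X_0 = i] = 1/π_i (Kac's formula). Here π_1 = (14/19)/(5/12 + 14/19) = (14/19)/(263/228) = 168/263, so E[T_1 | X_0 = 1] = 1/π_1 = (5/12 + 14/19)/(14/19) = (263/228)/(14/19) = 263/168.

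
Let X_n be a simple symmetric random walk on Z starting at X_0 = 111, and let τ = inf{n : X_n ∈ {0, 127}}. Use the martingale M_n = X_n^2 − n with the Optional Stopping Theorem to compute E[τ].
E[τ] = 1776

M_n = X_n^2 − n is a martingale (since E[X_{n+1}^2 | F_n] = X_n^2 + 1). By OST (τ has finite mean in a bounded region), E[M_τ] = E[M_0] = X_0^2 − 0 = 111^2 = 12321. Also E[M_τ] = E[X_τ^2] − E[τ]. The walk exits at 0 or 127, with P(hit 127 first) = 111/127, so E[X_τ^2] = 127^2 · 111/127 + 0 = 14097. Thus E[τ] = E[X_τ^2] − E[M_τ] = 14097 − 12321 = 1776 = 111(127 − 111) = 1776.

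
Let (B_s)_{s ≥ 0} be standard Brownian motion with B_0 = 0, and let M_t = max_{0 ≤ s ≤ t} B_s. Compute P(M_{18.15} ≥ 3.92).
P(M_{18.15} ≥ 3.92) = 2·P(B_{18.15} ≥ 3.92) = 2(1 − Φ(3.92/√18.15)) ≈ 0.3575

By the reflection principle for Brownian motion, P(M_t ≥ a) = 2 · P(B_t ≥ a) for a ≥ 0. Since B_t ~ N(0, t), P(B_t ≥ 3.92) = 1 − Φ(3.92/√t) = 1 − Φ(3.92/√18.15) = 1 − Φ(0.9201). So
  P(M_{18.15} ≥ 3.92) = 2(1 − Φ(0.9201)) ≈ 0.3575.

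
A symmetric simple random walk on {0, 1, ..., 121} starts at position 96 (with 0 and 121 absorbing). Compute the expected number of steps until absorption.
E[τ | X_0 = 96] = 2400

Let v_k = E[τ | X_0 = k]. Boundary: v_0 = v_121 = 0. Recurrence: v_k = 1 + (v_{k-1} + v_{k+1})/2 for 1 ≤ k ≤ 120. The particular solution to v_k − (v_{k-1} + v_{k+1})/2 = 1 is v_k = −k^2. Adding homogeneous solution A + B k and matching boundaries gives v_k = k (121 − k). Substituting k = 96: v_96 = 96 · 25 = 2400.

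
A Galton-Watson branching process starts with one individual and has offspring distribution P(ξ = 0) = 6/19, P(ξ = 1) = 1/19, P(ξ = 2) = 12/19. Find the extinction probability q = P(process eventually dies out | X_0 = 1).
q = 1/2

The pgf is f(s) = 6/19 + 1/19·s + 12/19·s². The extinction probability q is the smallest fixed point of f in [0, 1]. Setting s = f(s):
  12/19·s² + (1/19 − 1)·s + 6/19 = 0
  12/19·s² − (6/19 + 12/19)·s + 6/19 = 0
which factors as (s − 1)·(12/19·s − 6/19) = 0, giving roots s = 1 and s = (6/19)/(12/19) = 1/2.
Mean offspring μ = 1/19 + 2·12/19 = 25/19 > 1 (supercritical), so q < 1. The extinction probability is the smaller root: q = (6/19)/(12/19) = 1/2.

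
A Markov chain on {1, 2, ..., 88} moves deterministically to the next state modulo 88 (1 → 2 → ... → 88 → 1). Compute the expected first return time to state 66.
E[T_66 | X_0 = 66] = 88

The chain cycles deterministically, so starting at state 66 it returns in exactly 88 steps. Equivalently, the stationary distribution is uniform π_j = 1/88 for every state j, so by Kac's formula E[T_66] = 1/π_66 = 88.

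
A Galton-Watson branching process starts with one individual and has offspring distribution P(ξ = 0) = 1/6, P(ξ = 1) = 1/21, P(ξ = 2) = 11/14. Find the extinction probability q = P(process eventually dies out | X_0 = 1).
q = 7/33

The pgf is f(s) = 1/6 + 1/21·s + 11/14·s². The extinction probability q is the smallest fixed point of f in [0, 1]. Setting s = f(s):
  11/14·s² + (1/21 − 1)·s + 1/6 = 0
  11/14·s² − (1/6 + 11/14)·s + 1/6 = 0
which factors as (s − 1)·(11/14·s − 1/6) = 0, giving roots s = 1 and s = (1/6)/(11/14) = 7/33.
Mean offspring μ = 1/21 + 2·11/14 = 34/21 > 1 (supercritical), so q < 1. The extinction probability is the smaller root: q = (1/6)/(11/14) = 7/33.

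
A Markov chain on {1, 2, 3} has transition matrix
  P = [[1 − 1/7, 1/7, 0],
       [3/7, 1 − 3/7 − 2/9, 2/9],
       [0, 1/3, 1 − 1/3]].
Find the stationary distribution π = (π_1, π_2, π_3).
π = (9/14, 3/14, 1/7)

This is a birth-death chain on three states, which satisfies detailed balance: π_1 · P_{12} = π_2 · P_{21} and π_2 · P_{23} = π_3 · P_{32}.
From π_1 · 1/7 = π_2 · 3/7: π_2/π_1 = (1/7)/(3/7) = 1/3.
From π_2 · 2/9 = π_3 · 1/3: π_3/π_2 = (2/9)/(1/3) = 2/3.
Take π_1 proportional to 1; then unnormalized π = (1, 1/3, 2/9). Normalize by dividing by the sum 14/9:
  π = (9/14, 3/14, 1/7).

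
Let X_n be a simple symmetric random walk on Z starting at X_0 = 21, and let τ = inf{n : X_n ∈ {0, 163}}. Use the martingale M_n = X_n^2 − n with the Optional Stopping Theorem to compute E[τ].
E[τ] = 2982

M_n = X_n^2 − n is a martingale (since E[X_{n+1}^2 | F_n] = X_n^2 + 1). By OST (τ has finite mean in a bounded region), E[M_τ] = E[M_0] = X_0^2 − 0 = 21^2 = 441. Also E[M_τ] = E[X_τ^2] − E[τ]. The walk exits at 0 or 163, with P(hit 163 first) = 21/163, so E[X_τ^2] = 163^2 · 21/163 + 0 = 3423. Thus E[τ] = E[X_τ^2] − E[M_τ] = 3423 − 441 = 2982 = 21(163 − 21) = 2982.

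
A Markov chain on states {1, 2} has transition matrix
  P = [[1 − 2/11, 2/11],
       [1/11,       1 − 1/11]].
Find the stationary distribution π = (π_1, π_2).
π_1 = 1/3, π_2 = 2/3

Solve πP = π with π_1 + π_2 = 1. From πP = π: π_1 · (1 − 2/11) + π_2 · 1/11 = π_1 ⇒ π_2 · 1/11 = π_1 · 2/11 ⇒ π_2/π_1 = (2/11)/(1/11) = 2. Together with π_1 + π_2 = 1:
  π_1 = (1/11)/(2/11 + 1/11) = (1/11)/(3/11) = 1/3,
  π_2 = (2/11)/(2/11 + 1/11) = (2/11)/(3/11) = 2/3.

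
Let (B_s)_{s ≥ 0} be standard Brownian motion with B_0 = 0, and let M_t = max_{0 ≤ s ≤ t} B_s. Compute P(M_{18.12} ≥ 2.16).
P(M_{18.12} ≥ 2.16) = 2·P(B_{18.12} ≥ 2.16) = 2(1 − Φ(2.16/√18.12)) ≈ 0.6119

By the reflection principle for Brownian motion, P(M_t ≥ a) = 2 · P(B_t ≥ a) for a ≥ 0. Since B_t ~ N(0, t), P(B_t ≥ 2.16) = 1 − Φ(2.16/√t) = 1 − Φ(2.16/√18.12) = 1 − Φ(0.5074). So
  P(M_{18.12} ≥ 2.16) = 2(1 − Φ(0.5074)) ≈ 0.6119.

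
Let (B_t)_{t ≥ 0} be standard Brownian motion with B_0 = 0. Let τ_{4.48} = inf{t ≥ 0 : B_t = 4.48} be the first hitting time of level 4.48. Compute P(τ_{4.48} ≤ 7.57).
P(τ_{4.48} ≤ 7.57) = 2(1 − Φ(4.48/√7.57)) = 2(1 − Φ(1.6283)) ≈ 0.1035

By the reflection principle for standard BM, P(τ_b ≤ t) = 2 · P(B_t ≥ b). Since B_t ~ N(0, t), P(B_t ≥ 4.48) = 1 − Φ(4.48/√t) = 1 − Φ(4.48/√7.57) = 1 − Φ(1.6283) ≈ 0.05173. Doubling: P(τ_{4.48} ≤ 7.57) ≈ 2 · 0.05173 = 0.10346 ≈ 0.1035.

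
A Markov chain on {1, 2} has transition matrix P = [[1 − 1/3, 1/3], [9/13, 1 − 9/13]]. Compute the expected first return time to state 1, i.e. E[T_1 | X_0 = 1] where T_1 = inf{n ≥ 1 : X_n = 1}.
E[T_1 | X_0 = 1] = 1/π_1 = 40/27

For an irreducible recurrent Markov chain with stationary distribution π, E[T_i | X_0 = i] = 1/π_i (Kac's formula). Here π_1 = (9/13)/(1/3 + 9/13) = (9/13)/(40/39) = 27/40, so E[T_1 | X_0 = 1] = 1/π_1 = (1/3 + 9/13)/(9/13) = (40/39)/(9/13) = 40/27.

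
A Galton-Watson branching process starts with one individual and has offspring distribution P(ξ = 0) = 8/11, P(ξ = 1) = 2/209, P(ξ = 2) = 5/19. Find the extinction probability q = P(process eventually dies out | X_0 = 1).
q = 1

Mean offspring μ = 0·8/11 + 1·2/209 + 2·5/19 = 112/209 ≤ 1. For μ ≤ 1 with offspring not concentrated at 1, the Galton-Watson process goes extinct almost surely, so q = 1.
(Algebraic check: The pgf is f(s) = 8/11 + 2/209·s + 5/19·s². The extinction probability q is the smallest fixed point of f in [0, 1]. Setting s = f(s):
  5/19·s² + (2/209 − 1)·s + 8/11 = 0
  5/19·s² − (8/11 + 5/19)·s + 8/11 = 0
which factors as (s − 1)·(5/19·s − 8/11) = 0, giving roots s = 1 and s = (8/11)/(5/19) = 152/55. Since 152/55 ≥ 1, the smallest root in [0, 1] is s = 1.)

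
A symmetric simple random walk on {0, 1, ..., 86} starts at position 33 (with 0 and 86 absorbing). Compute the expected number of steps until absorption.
E[τ | X_0 = 33] = 1749

Let v_k = E[τ | X_0 = k]. Boundary: v_0 = v_86 = 0. Recurrence: v_k = 1 + (v_{k-1} + v_{k+1})/2 for 1 ≤ k ≤ 85. The particular solution to v_k − (v_{k-1} + v_{k+1})/2 = 1 is v_k = −k^2. Adding homogeneous solution A + B k and matching boundaries gives v_k = k (86 − k). Substituting k = 33: v_33 = 33 · 53 = 1749.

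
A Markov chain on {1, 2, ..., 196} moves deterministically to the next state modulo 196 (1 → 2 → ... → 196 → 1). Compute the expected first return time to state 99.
E[T_99 | X_0 = 99] = 196

The chain cycles deterministically, so starting at state 99 it returns in exactly 196 steps. Equivalently, the stationary distribution is uniform π_j = 1/196 for every state j, so by Kac's formula E[T_99] = 1/π_99 = 196.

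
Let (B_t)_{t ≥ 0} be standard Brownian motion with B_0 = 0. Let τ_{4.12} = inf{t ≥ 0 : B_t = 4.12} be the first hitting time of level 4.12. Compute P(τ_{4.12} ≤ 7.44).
P(τ_{4.12} ≤ 7.44) = 2(1 − Φ(4.12/√7.44)) = 2(1 − Φ(1.5105)) ≈ 0.1309

By the reflection principle for standard BM, P(τ_b ≤ t) = 2 · P(B_t ≥ b). Since B_t ~ N(0, t), P(B_t ≥ 4.12) = 1 − Φ(4.12/√t) = 1 − Φ(4.12/√7.44) = 1 − Φ(1.5105) ≈ 0.06546. Doubling: P(τ_{4.12} ≤ 7.44) ≈ 2 · 0.06546 = 0.13092 ≈ 0.1309.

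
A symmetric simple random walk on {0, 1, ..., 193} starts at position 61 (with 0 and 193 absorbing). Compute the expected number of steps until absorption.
E[τ | X_0 = 61] = 8052

Let v_k = E[τ | X_0 = k]. Boundary: v_0 = v_193 = 0. Recurrence: v_k = 1 + (v_{k-1} + v_{k+1})/2 for 1 ≤ k ≤ 192. The particular solution to v_k − (v_{k-1} + v_{k+1})/2 = 1 is v_k = −k^2. Adding homogeneous solution A + B k and matching boundaries gives v_k = k (193 − k). Substituting k = 61: v_61 = 61 · 132 = 8052.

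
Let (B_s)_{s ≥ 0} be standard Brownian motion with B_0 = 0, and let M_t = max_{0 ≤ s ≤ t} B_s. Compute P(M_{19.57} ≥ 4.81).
P(M_{19.57} ≥ 4.81) = 2·P(B_{19.57} ≥ 4.81) = 2(1 − Φ(4.81/√19.57)) ≈ 0.2769

By the reflection principle for Brownian motion, P(M_t ≥ a) = 2 · P(B_t ≥ a) for a ≥ 0. Since B_t ~ N(0, t), P(B_t ≥ 4.81) = 1 − Φ(4.81/√t) = 1 − Φ(4.81/√19.57) = 1 − Φ(1.0873). So
  P(M_{19.57} ≥ 4.81) = 2(1 − Φ(1.0873)) ≈ 0.2769.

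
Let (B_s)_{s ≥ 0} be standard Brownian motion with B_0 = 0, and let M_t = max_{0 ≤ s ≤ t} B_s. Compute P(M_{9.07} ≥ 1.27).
P(M_{9.07} ≥ 1.27) = 2·P(B_{9.07} ≥ 1.27) = 2(1 − Φ(1.27/√9.07)) ≈ 0.6732

By the reflection principle for Brownian motion, P(M_t ≥ a) = 2 · P(B_t ≥ a) for a ≥ 0. Since B_t ~ N(0, t), P(B_t ≥ 1.27) = 1 − Φ(1.27/√t) = 1 − Φ(1.27/√9.07) = 1 − Φ(0.4217). So
  P(M_{9.07} ≥ 1.27) = 2(1 − Φ(0.4217)) ≈ 0.6732.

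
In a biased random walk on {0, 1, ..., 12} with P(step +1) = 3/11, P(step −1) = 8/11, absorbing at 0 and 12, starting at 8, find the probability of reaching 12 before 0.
P(hit 12 before 0) = (1 − (8/3)^8) / (1 − (8/3)^12) = 338337/17115553

Let u_k denote P(reach 12 before 0 | start at k). Boundary: u_0 = 0, u_12 = 1. Recurrence: u_k = 3/11·u_{k+1} + 8/11·u_{k-1} for 1 ≤ k ≤ 11. Try u_k = A + B·r^k with r = q/p = (8/11)/(3/11) = 8/3. Substitution satisfies the recurrence; boundary conditions give:
  u_k = (1 − r^k) / (1 − r^N) = (1 − (8/3)^8) / (1 − (8/3)^12) = 338337/17115553.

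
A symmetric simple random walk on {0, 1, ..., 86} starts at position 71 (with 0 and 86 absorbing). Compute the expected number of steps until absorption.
E[τ | X_0 = 71] = 1065

Let v_k = E[τ | X_0 = k]. Boundary: v_0 = v_86 = 0. Recurrence: v_k = 1 + (v_{k-1} + v_{k+1})/2 for 1 ≤ k ≤ 85. The particular solution to v_k − (v_{k-1} + v_{k+1})/2 = 1 is v_k = −k^2. Adding homogeneous solution A + B k and matching boundaries gives v_k = k (86 − k). Substituting k = 71: v_71 = 71 · 15 = 1065.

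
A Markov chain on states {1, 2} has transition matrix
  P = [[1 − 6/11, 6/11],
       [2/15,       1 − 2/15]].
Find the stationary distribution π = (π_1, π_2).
π_1 = 11/56, π_2 = 45/56

Solve πP = π with π_1 + π_2 = 1. From πP = π: π_1 · (1 − 6/11) + π_2 · 2/15 = π_1 ⇒ π_2 · 2/15 = π_1 · 6/11 ⇒ π_2/π_1 = (6/11)/(2/15) = 45/11. Together with π_1 + π_2 = 1:
  π_1 = (2/15)/(6/11 + 2/15) = (2/15)/(112/165) = 11/56,
  π_2 = (6/11)/(6/11 + 2/15) = (6/11)/(112/165) = 45/56.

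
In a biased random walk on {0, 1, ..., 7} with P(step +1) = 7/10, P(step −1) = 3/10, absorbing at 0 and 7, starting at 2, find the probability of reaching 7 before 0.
P(hit 7 before 0) = (1 − (3/7)^2) / (1 − (3/7)^7) = 168070/205339

Let u_k denote P(reach 7 before 0 | start at k). Boundary: u_0 = 0, u_7 = 1. Recurrence: u_k = 7/10·u_{k+1} + 3/10·u_{k-1} for 1 ≤ k ≤ 6. Try u_k = A + B·r^k with r = q/p = (3/10)/(7/10) = 3/7. Substitution satisfies the recurrence; boundary conditions give:
  u_k = (1 − r^k) / (1 − r^N) = (1 − (3/7)^2) / (1 − (3/7)^7) = 168070/205339.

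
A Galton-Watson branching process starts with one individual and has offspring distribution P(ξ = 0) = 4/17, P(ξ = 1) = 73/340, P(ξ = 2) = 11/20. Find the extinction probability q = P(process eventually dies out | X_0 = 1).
q = 80/187

The pgf is f(s) = 4/17 + 73/340·s + 11/20·s². The extinction probability q is the smallest fixed point of f in [0, 1]. Setting s = f(s):
  11/20·s² + (73/340 − 1)·s + 4/17 = 0
  11/20·s² − (4/17 + 11/20)·s + 4/17 = 0
which factors as (s − 1)·(11/20·s − 4/17) = 0, giving roots s = 1 and s = (4/17)/(11/20) = 80/187.
Mean offspring μ = 73/340 + 2·11/20 = 447/340 > 1 (supercritical), so q < 1. The extinction probability is the smaller root: q = (4/17)/(11/20) = 80/187.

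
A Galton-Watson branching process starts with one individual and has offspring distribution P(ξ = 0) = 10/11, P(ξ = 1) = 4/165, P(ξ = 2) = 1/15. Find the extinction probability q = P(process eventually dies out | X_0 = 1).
q = 1

Mean offspring μ = 0·10/11 + 1·4/165 + 2·1/15 = 26/165 ≤ 1. For μ ≤ 1 with offspring not concentrated at 1, the Galton-Watson process goes extinct almost surely, so q = 1.
(Algebraic check: The pgf is f(s) = 10/11 + 4/165·s + 1/15·s². The extinction probability q is the smallest fixed point of f in [0, 1]. Setting s = f(s):
  1/15·s² + (4/165 − 1)·s + 10/11 = 0
  1/15·s² − (10/11 + 1/15)·s + 10/11 = 0
which factors as (s − 1)·(1/15·s − 10/11) = 0, giving roots s = 1 and s = (10/11)/(1/15) = 150/11. Since 150/11 ≥ 1, the smallest root in [0, 1] is s = 1.)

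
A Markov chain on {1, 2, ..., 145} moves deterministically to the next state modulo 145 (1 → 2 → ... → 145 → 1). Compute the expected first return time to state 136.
E[T_136 | X_0 = 136] = 145

The chain cycles deterministically, so starting at state 136 it returns in exactly 145 steps. Equivalently, the stationary distribution is uniform π_j = 1/145 for every state j, so by Kac's formula E[T_136] = 1/π_136 = 145.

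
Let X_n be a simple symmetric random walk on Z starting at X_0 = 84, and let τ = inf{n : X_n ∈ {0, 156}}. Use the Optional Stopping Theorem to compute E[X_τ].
E[X_τ] = 84

X_n is a martingale and τ is a bounded-mean stopping time (indeed τ is finite a.s. with bounded expectation since the walk is in a bounded region). By the OST, E[X_τ] = E[X_0] = 84. Equivalently: E[X_τ] = 156 · P(hit 156 first) + 0 · P(hit 0 first) = 156 · (84/156) = 84.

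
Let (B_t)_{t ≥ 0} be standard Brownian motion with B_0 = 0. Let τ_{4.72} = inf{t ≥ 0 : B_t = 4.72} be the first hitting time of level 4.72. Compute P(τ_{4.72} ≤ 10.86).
P(τ_{4.72} ≤ 10.86) = 2(1 − Φ(4.72/√10.86)) = 2(1 − Φ(1.4323)) ≈ 0.1521

By the reflection principle for standard BM, P(τ_b ≤ t) = 2 · P(B_t ≥ b). Since B_t ~ N(0, t), P(B_t ≥ 4.72) = 1 − Φ(4.72/√t) = 1 − Φ(4.72/√10.86) = 1 − Φ(1.4323) ≈ 0.07603. Doubling: P(τ_{4.72} ≤ 10.86) ≈ 2 · 0.07603 = 0.15206 ≈ 0.1521.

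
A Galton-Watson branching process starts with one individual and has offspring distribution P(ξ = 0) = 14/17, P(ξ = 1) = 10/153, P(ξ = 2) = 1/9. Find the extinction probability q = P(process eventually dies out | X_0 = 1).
q = 1

Mean offspring μ = 0·14/17 + 1·10/153 + 2·1/9 = 44/153 ≤ 1. For μ ≤ 1 with offspring not concentrated at 1, the Galton-Watson process goes extinct almost surely, so q = 1.
(Algebraic check: The pgf is f(s) = 14/17 + 10/153·s + 1/9·s². The extinction probability q is the smallest fixed point of f in [0, 1]. Setting s = f(s):
  1/9·s² + (10/153 − 1)·s + 14/17 = 0
  1/9·s² − (14/17 + 1/9)·s + 14/17 = 0
which factors as (s − 1)·(1/9·s − 14/17) = 0, giving roots s = 1 and s = (14/17)/(1/9) = 126/17. Since 126/17 ≥ 1, the smallest root in [0, 1] is s = 1.)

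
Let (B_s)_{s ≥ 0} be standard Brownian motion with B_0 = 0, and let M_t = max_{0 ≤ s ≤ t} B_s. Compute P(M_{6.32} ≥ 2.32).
P(M_{6.32} ≥ 2.32) = 2·P(B_{6.32} ≥ 2.32) = 2(1 − Φ(2.32/√6.32)) ≈ 0.3561

By the reflection principle for Brownian motion, P(M_t ≥ a) = 2 · P(B_t ≥ a) for a ≥ 0. Since B_t ~ N(0, t), P(B_t ≥ 2.32) = 1 − Φ(2.32/√t) = 1 − Φ(2.32/√6.32) = 1 − Φ(0.9228). So
  P(M_{6.32} ≥ 2.32) = 2(1 − Φ(0.9228)) ≈ 0.3561.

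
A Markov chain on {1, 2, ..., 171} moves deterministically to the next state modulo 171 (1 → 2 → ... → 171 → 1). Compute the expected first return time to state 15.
E[T_15 | X_0 = 15] = 171

The chain cycles deterministically, so starting at state 15 it returns in exactly 171 steps. Equivalently, the stationary distribution is uniform π_j = 1/171 for every state j, so by Kac's formula E[T_15] = 1/π_15 = 171.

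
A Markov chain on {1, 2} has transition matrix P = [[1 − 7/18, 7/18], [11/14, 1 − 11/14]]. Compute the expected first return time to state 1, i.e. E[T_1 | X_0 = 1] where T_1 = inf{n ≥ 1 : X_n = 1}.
E[T_1 | X_0 = 1] = 1/π_1 = 148/99

For an irreducible recurrent Markov chain with stationary distribution π, E[T_i | X_0 = i] = 1/π_i (Kac's formula). Here π_1 = (11/14)/(7/18 + 11/14) = (11/14)/(74/63) = 99/148, so E[T_1 | X_0 = 1] = 1/π_1 = (7/18 + 11/14)/(11/14) = (74/63)/(11/14) = 148/99.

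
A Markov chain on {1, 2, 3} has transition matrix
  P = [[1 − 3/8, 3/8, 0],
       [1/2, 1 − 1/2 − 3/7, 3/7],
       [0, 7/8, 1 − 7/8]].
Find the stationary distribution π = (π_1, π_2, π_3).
π = (196/415, 147/415, 72/415)

This is a birth-death chain on three states, which satisfies detailed balance: π_1 · P_{12} = π_2 · P_{21} and π_2 · P_{23} = π_3 · P_{32}.
From π_1 · 3/8 = π_2 · 1/2: π_2/π_1 = (3/8)/(1/2) = 3/4.
From π_2 · 3/7 = π_3 · 7/8: π_3/π_2 = (3/7)/(7/8) = 24/49.
Take π_1 proportional to 1; then unnormalized π = (1, 3/4, 18/49). Normalize by dividing by the sum 415/196:
  π = (196/415, 147/415, 72/415).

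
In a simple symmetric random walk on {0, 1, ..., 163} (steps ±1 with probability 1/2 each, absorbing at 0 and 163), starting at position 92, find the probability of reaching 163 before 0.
P(hit 163 before 0) = 92/163

Let u_k = P(hit 163 before 0 | start at k). Then u_0 = 0, u_163 = 1, and u_k = u_{k-1}/2 + u_{k+1}/2 for 1 ≤ k ≤ 162. This harmonic recurrence is solved by u_k = k/163, giving u_92 = 92/163.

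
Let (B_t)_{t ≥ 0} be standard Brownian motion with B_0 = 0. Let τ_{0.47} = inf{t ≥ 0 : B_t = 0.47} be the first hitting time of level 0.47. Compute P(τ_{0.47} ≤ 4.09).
P(τ_{0.47} ≤ 4.09) = 2(1 − Φ(0.47/√4.09)) = 2(1 − Φ(0.2324)) ≈ 0.8162

By the reflection principle for standard BM, P(τ_b ≤ t) = 2 · P(B_t ≥ b). Since B_t ~ N(0, t), P(B_t ≥ 0.47) = 1 − Φ(0.47/√t) = 1 − Φ(0.47/√4.09) = 1 − Φ(0.2324) ≈ 0.40811. Doubling: P(τ_{0.47} ≤ 4.09) ≈ 2 · 0.40811 = 0.81622 ≈ 0.8162.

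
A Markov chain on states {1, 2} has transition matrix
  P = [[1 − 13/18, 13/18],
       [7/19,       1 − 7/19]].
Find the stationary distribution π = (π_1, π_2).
π_1 = 126/373, π_2 = 247/373

Solve πP = π with π_1 + π_2 = 1. From πP = π: π_1 · (1 − 13/18) + π_2 · 7/19 = π_1 ⇒ π_2 · 7/19 = π_1 · 13/18 ⇒ π_2/π_1 = (13/18)/(7/19) = 247/126. Together with π_1 + π_2 = 1:
  π_1 = (7/19)/(13/18 + 7/19) = (7/19)/(373/342) = 126/373,
  π_2 = (13/18)/(13/18 + 7/19) = (13/18)/(373/342) = 247/373.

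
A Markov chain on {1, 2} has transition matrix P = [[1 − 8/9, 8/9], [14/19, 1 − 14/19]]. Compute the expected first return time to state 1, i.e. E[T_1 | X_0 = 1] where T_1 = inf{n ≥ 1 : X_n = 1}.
E[T_1 | X_0 = 1] = 1/π_1 = 139/63

For an irreducible recurrent Markov chain with stationary distribution π, E[T_i | X_0 = i] = 1/π_i (Kac's formula). Here π_1 = (14/19)/(8/9 + 14/19) = (14/19)/(278/171) = 63/139, so E[T_1 | X_0 = 1] = 1/π_1 = (8/9 + 14/19)/(14/19) = (278/171)/(14/19) = 139/63.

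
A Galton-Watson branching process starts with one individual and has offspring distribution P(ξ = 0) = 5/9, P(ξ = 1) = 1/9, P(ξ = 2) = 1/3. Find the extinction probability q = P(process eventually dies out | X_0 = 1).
q = 1

Mean offspring μ = 0·5/9 + 1·1/9 + 2·1/3 = 7/9 ≤ 1. For μ ≤ 1 with offspring not concentrated at 1, the Galton-Watson process goes extinct almost surely, so q = 1.
(Algebraic check: The pgf is f(s) = 5/9 + 1/9·s + 1/3·s². The extinction probability q is the smallest fixed point of f in [0, 1]. Setting s = f(s):
  1/3·s² + (1/9 − 1)·s + 5/9 = 0
  1/3·s² − (5/9 + 1/3)·s + 5/9 = 0
which factors as (s − 1)·(1/3·s − 5/9) = 0, giving roots s = 1 and s = (5/9)/(1/3) = 5/3. Since 5/3 ≥ 1, the smallest root in [0, 1] is s = 1.)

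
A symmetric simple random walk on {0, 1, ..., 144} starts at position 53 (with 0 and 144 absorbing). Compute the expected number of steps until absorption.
E[τ | X_0 = 53] = 4823

Let v_k = E[τ | X_0 = k]. Boundary: v_0 = v_144 = 0. Recurrence: v_k = 1 + (v_{k-1} + v_{k+1})/2 for 1 ≤ k ≤ 143. The particular solution to v_k − (v_{k-1} + v_{k+1})/2 = 1 is v_k = −k^2. Adding homogeneous solution A + B k and matching boundaries gives v_k = k (144 − k). Substituting k = 53: v_53 = 53 · 91 = 4823.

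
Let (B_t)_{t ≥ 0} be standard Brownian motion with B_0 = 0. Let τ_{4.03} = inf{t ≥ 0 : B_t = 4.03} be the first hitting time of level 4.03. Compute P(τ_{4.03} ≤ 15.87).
P(τ_{4.03} ≤ 15.87) = 2(1 − Φ(4.03/√15.87)) = 2(1 − Φ(1.0116)) ≈ 0.3117

By the reflection principle for standard BM, P(τ_b ≤ t) = 2 · P(B_t ≥ b). Since B_t ~ N(0, t), P(B_t ≥ 4.03) = 1 − Φ(4.03/√t) = 1 − Φ(4.03/√15.87) = 1 − Φ(1.0116) ≈ 0.15586. Doubling: P(τ_{4.03} ≤ 15.87) ≈ 2 · 0.15586 = 0.31172 ≈ 0.3117.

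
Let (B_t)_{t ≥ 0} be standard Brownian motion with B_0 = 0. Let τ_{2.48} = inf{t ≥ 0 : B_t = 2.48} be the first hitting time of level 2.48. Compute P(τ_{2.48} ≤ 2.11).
P(τ_{2.48} ≤ 2.11) = 2(1 − Φ(2.48/√2.11)) = 2(1 − Φ(1.7073)) ≈ 0.0878

By the reflection principle for standard BM, P(τ_b ≤ t) = 2 · P(B_t ≥ b). Since B_t ~ N(0, t), P(B_t ≥ 2.48) = 1 − Φ(2.48/√t) = 1 − Φ(2.48/√2.11) = 1 − Φ(1.7073) ≈ 0.04388. Doubling: P(τ_{2.48} ≤ 2.11) ≈ 2 · 0.04388 = 0.08776 ≈ 0.0878.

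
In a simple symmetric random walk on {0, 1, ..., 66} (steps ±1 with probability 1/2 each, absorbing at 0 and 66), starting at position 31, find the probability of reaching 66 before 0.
P(hit 66 before 0) = 31/66

Let u_k = P(hit 66 before 0 | start at k). Then u_0 = 0, u_66 = 1, and u_k = u_{k-1}/2 + u_{k+1}/2 for 1 ≤ k ≤ 65. This harmonic recurrence is solved by u_k = k/66, giving u_31 = 31/66.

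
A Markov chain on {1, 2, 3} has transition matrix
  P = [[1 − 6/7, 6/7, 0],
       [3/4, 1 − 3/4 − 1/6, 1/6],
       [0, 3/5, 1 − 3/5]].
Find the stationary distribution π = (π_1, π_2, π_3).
π = (63/155, 72/155, 4/31)

This is a birth-death chain on three states, which satisfies detailed balance: π_1 · P_{12} = π_2 · P_{21} and π_2 · P_{23} = π_3 · P_{32}.
From π_1 · 6/7 = π_2 · 3/4: π_2/π_1 = (6/7)/(3/4) = 8/7.
From π_2 · 1/6 = π_3 · 3/5: π_3/π_2 = (1/6)/(3/5) = 5/18.
Take π_1 proportional to 1; then unnormalized π = (1, 8/7, 20/63). Normalize by dividing by the sum 155/63:
  π = (63/155, 72/155, 4/31).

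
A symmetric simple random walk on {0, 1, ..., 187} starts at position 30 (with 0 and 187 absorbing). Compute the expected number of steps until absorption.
E[τ | X_0 = 30] = 4710

Let v_k = E[τ | X_0 = k]. Boundary: v_0 = v_187 = 0. Recurrence: v_k = 1 + (v_{k-1} + v_{k+1})/2 for 1 ≤ k ≤ 186. The particular solution to v_k − (v_{k-1} + v_{k+1})/2 = 1 is v_k = −k^2. Adding homogeneous solution A + B k and matching boundaries gives v_k = k (187 − k). Substituting k = 30: v_30 = 30 · 157 = 4710.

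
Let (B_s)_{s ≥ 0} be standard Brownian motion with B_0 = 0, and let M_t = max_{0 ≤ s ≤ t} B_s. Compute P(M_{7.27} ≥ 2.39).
P(M_{7.27} ≥ 2.39) = 2·P(B_{7.27} ≥ 2.39) = 2(1 − Φ(2.39/√7.27)) ≈ 0.3754

By the reflection principle for Brownian motion, P(M_t ≥ a) = 2 · P(B_t ≥ a) for a ≥ 0. Since B_t ~ N(0, t), P(B_t ≥ 2.39) = 1 − Φ(2.39/√t) = 1 − Φ(2.39/√7.27) = 1 − Φ(0.8864). So
  P(M_{7.27} ≥ 2.39) = 2(1 − Φ(0.8864)) ≈ 0.3754.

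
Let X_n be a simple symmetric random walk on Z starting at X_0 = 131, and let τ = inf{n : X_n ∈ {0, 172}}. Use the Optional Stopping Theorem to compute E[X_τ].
E[X_τ] = 131

X_n is a martingale and τ is a bounded-mean stopping time (indeed τ is finite a.s. with bounded expectation since the walk is in a bounded region). By the OST, E[X_τ] = E[X_0] = 131. Equivalently: E[X_τ] = 172 · P(hit 172 first) + 0 · P(hit 0 first) = 172 · (131/172) = 131.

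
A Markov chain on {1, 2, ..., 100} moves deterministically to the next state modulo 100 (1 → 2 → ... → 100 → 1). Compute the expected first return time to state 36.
E[T_36 | X_0 = 36] = 100

The chain cycles deterministically, so starting at state 36 it returns in exactly 100 steps. Equivalently, the stationary distribution is uniform π_j = 1/100 for every state j, so by Kac's formula E[T_36] = 1/π_36 = 100.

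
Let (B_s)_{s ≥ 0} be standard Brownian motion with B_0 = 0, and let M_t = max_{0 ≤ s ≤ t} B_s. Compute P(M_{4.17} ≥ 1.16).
P(M_{4.17} ≥ 1.16) = 2·P(B_{4.17} ≥ 1.16) = 2(1 − Φ(1.16/√4.17)) ≈ 0.5700

By the reflection principle for Brownian motion, P(M_t ≥ a) = 2 · P(B_t ≥ a) for a ≥ 0. Since B_t ~ N(0, t), P(B_t ≥ 1.16) = 1 − Φ(1.16/√t) = 1 − Φ(1.16/√4.17) = 1 − Φ(0.5681). So
  P(M_{4.17} ≥ 1.16) = 2(1 − Φ(0.5681)) ≈ 0.5700.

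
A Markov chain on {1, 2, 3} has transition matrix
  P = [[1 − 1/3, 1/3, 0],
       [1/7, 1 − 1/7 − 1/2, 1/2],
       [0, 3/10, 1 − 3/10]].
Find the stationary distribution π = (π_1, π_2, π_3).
π = (9/65, 21/65, 7/13)

This is a birth-death chain on three states, which satisfies detailed balance: π_1 · P_{12} = π_2 · P_{21} and π_2 · P_{23} = π_3 · P_{32}.
From π_1 · 1/3 = π_2 · 1/7: π_2/π_1 = (1/3)/(1/7) = 7/3.
From π_2 · 1/2 = π_3 · 3/10: π_3/π_2 = (1/2)/(3/10) = 5/3.
Take π_1 proportional to 1; then unnormalized π = (1, 7/3, 35/9). Normalize by dividing by the sum 65/9:
  π = (9/65, 21/65, 7/13).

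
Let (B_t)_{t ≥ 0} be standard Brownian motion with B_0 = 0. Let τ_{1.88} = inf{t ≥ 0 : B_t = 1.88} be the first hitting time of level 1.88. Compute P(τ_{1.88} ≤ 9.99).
P(τ_{1.88} ≤ 9.99) = 2(1 − Φ(1.88/√9.99)) = 2(1 − Φ(0.5948)) ≈ 0.5520

By the reflection principle for standard BM, P(τ_b ≤ t) = 2 · P(B_t ≥ b). Since B_t ~ N(0, t), P(B_t ≥ 1.88) = 1 − Φ(1.88/√t) = 1 − Φ(1.88/√9.99) = 1 − Φ(0.5948) ≈ 0.27599. Doubling: P(τ_{1.88} ≤ 9.99) ≈ 2 · 0.27599 = 0.55198 ≈ 0.5520.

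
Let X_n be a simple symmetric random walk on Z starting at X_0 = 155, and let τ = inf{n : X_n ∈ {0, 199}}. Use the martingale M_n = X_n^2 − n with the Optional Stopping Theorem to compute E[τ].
E[τ] = 6820

M_n = X_n^2 − n is a martingale (since E[X_{n+1}^2 | F_n] = X_n^2 + 1). By OST (τ has finite mean in a bounded region), E[M_τ] = E[M_0] = X_0^2 − 0 = 155^2 = 24025. Also E[M_τ] = E[X_τ^2] − E[τ]. The walk exits at 0 or 199, with P(hit 199 first) = 155/199, so E[X_τ^2] = 199^2 · 155/199 + 0 = 30845. Thus E[τ] = E[X_τ^2] − E[M_τ] = 30845 − 24025 = 6820 = 155(199 − 155) = 6820.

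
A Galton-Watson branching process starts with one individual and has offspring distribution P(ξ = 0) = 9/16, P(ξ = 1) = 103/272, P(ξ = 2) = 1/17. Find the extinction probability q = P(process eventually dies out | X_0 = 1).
q = 1

Mean offspring μ = 0·9/16 + 1·103/272 + 2·1/17 = 135/272 ≤ 1. For μ ≤ 1 with offspring not concentrated at 1, the Galton-Watson process goes extinct almost surely, so q = 1.
(Algebraic check: The pgf is f(s) = 9/16 + 103/272·s + 1/17·s². The extinction probability q is the smallest fixed point of f in [0, 1]. Setting s = f(s):
  1/17·s² + (103/272 − 1)·s + 9/16 = 0
  1/17·s² − (9/16 + 1/17)·s + 9/16 = 0
which factors as (s − 1)·(1/17·s − 9/16) = 0, giving roots s = 1 and s = (9/16)/(1/17) = 153/16. Since 153/16 ≥ 1, the smallest root in [0, 1] is s = 1.)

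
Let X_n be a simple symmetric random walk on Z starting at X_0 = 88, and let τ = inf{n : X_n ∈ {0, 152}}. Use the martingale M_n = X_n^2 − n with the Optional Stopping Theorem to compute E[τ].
E[τ] = 5632

M_n = X_n^2 − n is a martingale (since E[X_{n+1}^2 | F_n] = X_n^2 + 1). By OST (τ has finite mean in a bounded region), E[M_τ] = E[M_0] = X_0^2 − 0 = 88^2 = 7744. Also E[M_τ] = E[X_τ^2] − E[τ]. The walk exits at 0 or 152, with P(hit 152 first) = 88/152, so E[X_τ^2] = 152^2 · 88/152 + 0 = 13376. Thus E[τ] = E[X_τ^2] − E[M_τ] = 13376 − 7744 = 5632 = 88(152 − 88) = 5632.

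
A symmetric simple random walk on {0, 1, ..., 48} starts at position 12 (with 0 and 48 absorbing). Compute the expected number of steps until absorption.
E[τ | X_0 = 12] = 432

Let v_k = E[τ | X_0 = k]. Boundary: v_0 = v_48 = 0. Recurrence: v_k = 1 + (v_{k-1} + v_{k+1})/2 for 1 ≤ k ≤ 47. The particular solution to v_k − (v_{k-1} + v_{k+1})/2 = 1 is v_k = −k^2. Adding homogeneous solution A + B k and matching boundaries gives v_k = k (48 − k). Substituting k = 12: v_12 = 12 · 36 = 432.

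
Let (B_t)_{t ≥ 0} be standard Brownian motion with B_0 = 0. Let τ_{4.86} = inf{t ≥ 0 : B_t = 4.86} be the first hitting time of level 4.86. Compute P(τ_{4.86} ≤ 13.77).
P(τ_{4.86} ≤ 13.77) = 2(1 − Φ(4.86/√13.77)) = 2(1 − Φ(1.3097)) ≈ 0.1903

By the reflection principle for standard BM, P(τ_b ≤ t) = 2 · P(B_t ≥ b). Since B_t ~ N(0, t), P(B_t ≥ 4.86) = 1 − Φ(4.86/√t) = 1 − Φ(4.86/√13.77) = 1 − Φ(1.3097) ≈ 0.09515. Doubling: P(τ_{4.86} ≤ 13.77) ≈ 2 · 0.09515 = 0.19030 ≈ 0.1903.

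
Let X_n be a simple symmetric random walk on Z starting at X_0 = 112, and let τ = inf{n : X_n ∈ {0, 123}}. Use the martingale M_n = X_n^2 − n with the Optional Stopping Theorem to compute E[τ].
E[τ] = 1232

M_n = X_n^2 − n is a martingale (since E[X_{n+1}^2 | F_n] = X_n^2 + 1). By OST (τ has finite mean in a bounded region), E[M_τ] = E[M_0] = X_0^2 − 0 = 112^2 = 12544. Also E[M_τ] = E[X_τ^2] − E[τ]. The walk exits at 0 or 123, with P(hit 123 first) = 112/123, so E[X_τ^2] = 123^2 · 112/123 + 0 = 13776. Thus E[τ] = E[X_τ^2] − E[M_τ] = 13776 − 12544 = 1232 = 112(123 − 112) = 1232.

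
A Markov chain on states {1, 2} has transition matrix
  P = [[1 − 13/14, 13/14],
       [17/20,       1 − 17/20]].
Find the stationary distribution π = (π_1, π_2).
π_1 = 119/249, π_2 = 130/249

Solve πP = π with π_1 + π_2 = 1. From πP = π: π_1 · (1 − 13/14) + π_2 · 17/20 = π_1 ⇒ π_2 · 17/20 = π_1 · 13/14 ⇒ π_2/π_1 = (13/14)/(17/20) = 130/119. Together with π_1 + π_2 = 1:
  π_1 = (17/20)/(13/14 + 17/20) = (17/20)/(249/140) = 119/249,
  π_2 = (13/14)/(13/14 + 17/20) = (13/14)/(249/140) = 130/249.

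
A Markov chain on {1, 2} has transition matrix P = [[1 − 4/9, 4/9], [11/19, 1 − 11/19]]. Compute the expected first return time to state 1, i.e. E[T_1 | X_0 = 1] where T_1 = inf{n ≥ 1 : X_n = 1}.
E[T_1 | X_0 = 1] = 1/π_1 = 175/99

For an irreducible recurrent Markov chain with stationary distribution π, E[T_i | X_0 = i] = 1/π_i (Kac's formula). Here π_1 = (11/19)/(4/9 + 11/19) = (11/19)/(175/171) = 99/175, so E[T_1 | X_0 = 1] = 1/π_1 = (4/9 + 11/19)/(11/19) = (175/171)/(11/19) = 175/99.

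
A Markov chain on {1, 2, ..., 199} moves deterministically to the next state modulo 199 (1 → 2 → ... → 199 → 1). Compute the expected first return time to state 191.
E[T_191 | X_0 = 191] = 199

The chain cycles deterministically, so starting at state 191 it returns in exactly 199 steps. Equivalently, the stationary distribution is uniform π_j = 1/199 for every state j, so by Kac's formula E[T_191] = 1/π_191 = 199.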